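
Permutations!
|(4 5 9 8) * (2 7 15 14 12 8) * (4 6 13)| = 11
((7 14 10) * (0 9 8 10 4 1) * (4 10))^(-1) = [1, 4, 2, 3, 8, 5, 6, 10, 9, 0, 14, 11, 12, 13, 7] = (0 1 4 8 9)(7 10 14)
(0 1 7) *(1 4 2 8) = [4, 7, 8, 3, 2, 5, 6, 0, 1] = (0 4 2 8 1 7)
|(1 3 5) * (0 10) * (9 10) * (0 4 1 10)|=10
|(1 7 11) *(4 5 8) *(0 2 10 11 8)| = 9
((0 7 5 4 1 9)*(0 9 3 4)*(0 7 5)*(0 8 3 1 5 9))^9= (0 9)(3 8 7 5 4)= [9, 1, 2, 8, 3, 4, 6, 5, 7, 0]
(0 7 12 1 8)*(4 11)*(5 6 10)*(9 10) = (0 7 12 1 8)(4 11)(5 6 9 10) = [7, 8, 2, 3, 11, 6, 9, 12, 0, 10, 5, 4, 1]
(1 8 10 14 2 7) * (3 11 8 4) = (1 4 3 11 8 10 14 2 7) = [0, 4, 7, 11, 3, 5, 6, 1, 10, 9, 14, 8, 12, 13, 2]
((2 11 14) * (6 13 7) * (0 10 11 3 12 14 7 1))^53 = (0 6 10 13 11 1 7)(2 3 12 14) = [6, 7, 3, 12, 4, 5, 10, 0, 8, 9, 13, 1, 14, 11, 2]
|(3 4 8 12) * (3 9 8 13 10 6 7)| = 6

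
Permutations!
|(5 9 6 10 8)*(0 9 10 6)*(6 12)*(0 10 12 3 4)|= 9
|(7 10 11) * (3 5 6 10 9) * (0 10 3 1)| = |(0 10 11 7 9 1)(3 5 6)| = 6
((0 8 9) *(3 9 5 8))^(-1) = (0 9 3)(5 8) = [9, 1, 2, 0, 4, 8, 6, 7, 5, 3]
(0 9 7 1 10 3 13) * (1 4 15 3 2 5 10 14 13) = (0 9 7 4 15 3 1 14 13)(2 5 10) = [9, 14, 5, 1, 15, 10, 6, 4, 8, 7, 2, 11, 12, 0, 13, 3]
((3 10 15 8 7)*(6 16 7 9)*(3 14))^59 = (3 6 10 16 15 7 8 14 9) = [0, 1, 2, 6, 4, 5, 10, 8, 14, 3, 16, 11, 12, 13, 9, 7, 15]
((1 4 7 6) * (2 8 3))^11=(1 6 7 4)(2 3 8)=[0, 6, 3, 8, 1, 5, 7, 4, 2]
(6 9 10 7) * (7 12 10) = (6 9 7)(10 12) = [0, 1, 2, 3, 4, 5, 9, 6, 8, 7, 12, 11, 10]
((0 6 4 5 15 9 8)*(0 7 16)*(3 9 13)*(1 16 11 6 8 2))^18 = (0 6 13 1 7 5 9)(2 8 4 3 16 11 15) = [6, 7, 8, 16, 3, 9, 13, 5, 4, 0, 10, 15, 12, 1, 14, 2, 11]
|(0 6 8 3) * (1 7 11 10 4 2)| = 12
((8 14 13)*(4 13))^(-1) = (4 14 8 13) = [0, 1, 2, 3, 14, 5, 6, 7, 13, 9, 10, 11, 12, 4, 8]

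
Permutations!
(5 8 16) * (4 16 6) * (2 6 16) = (2 6 4)(5 8 16) = [0, 1, 6, 3, 2, 8, 4, 7, 16, 9, 10, 11, 12, 13, 14, 15, 5]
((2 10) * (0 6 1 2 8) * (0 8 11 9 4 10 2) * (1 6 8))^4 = (11)(0 8 1) = [8, 0, 2, 3, 4, 5, 6, 7, 1, 9, 10, 11]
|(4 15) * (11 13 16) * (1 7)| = |(1 7)(4 15)(11 13 16)| = 6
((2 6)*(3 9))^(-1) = (2 6)(3 9) = [0, 1, 6, 9, 4, 5, 2, 7, 8, 3]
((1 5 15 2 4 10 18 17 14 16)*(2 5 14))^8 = (1 16 14)(2 18 4 17 10) = [0, 16, 18, 3, 17, 5, 6, 7, 8, 9, 2, 11, 12, 13, 1, 15, 14, 10, 4]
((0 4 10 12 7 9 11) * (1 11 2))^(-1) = (0 11 1 2 9 7 12 10 4) = [11, 2, 9, 3, 0, 5, 6, 12, 8, 7, 4, 1, 10]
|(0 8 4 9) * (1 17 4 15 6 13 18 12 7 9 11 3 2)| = |(0 8 15 6 13 18 12 7 9)(1 17 4 11 3 2)| = 18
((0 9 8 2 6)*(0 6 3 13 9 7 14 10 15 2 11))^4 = (0 15 9 7 2 8 14 3 11 10 13) = [15, 1, 8, 11, 4, 5, 6, 2, 14, 7, 13, 10, 12, 0, 3, 9]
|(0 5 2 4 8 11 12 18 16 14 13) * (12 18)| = 10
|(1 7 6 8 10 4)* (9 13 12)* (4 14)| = 21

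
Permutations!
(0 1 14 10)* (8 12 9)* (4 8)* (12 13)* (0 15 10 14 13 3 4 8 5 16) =[1, 13, 2, 4, 5, 16, 6, 7, 3, 8, 15, 11, 9, 12, 14, 10, 0] =(0 1 13 12 9 8 3 4 5 16)(10 15)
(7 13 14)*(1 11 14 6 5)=[0, 11, 2, 3, 4, 1, 5, 13, 8, 9, 10, 14, 12, 6, 7]=(1 11 14 7 13 6 5)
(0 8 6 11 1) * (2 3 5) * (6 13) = (0 8 13 6 11 1)(2 3 5) = [8, 0, 3, 5, 4, 2, 11, 7, 13, 9, 10, 1, 12, 6]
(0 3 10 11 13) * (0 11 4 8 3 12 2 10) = (0 12 2 10 4 8 3)(11 13) = [12, 1, 10, 0, 8, 5, 6, 7, 3, 9, 4, 13, 2, 11]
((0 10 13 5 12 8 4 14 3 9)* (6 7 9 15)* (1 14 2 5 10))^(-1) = (0 9 7 6 15 3 14 1)(2 4 8 12 5)(10 13) = [9, 0, 4, 14, 8, 2, 15, 6, 12, 7, 13, 11, 5, 10, 1, 3]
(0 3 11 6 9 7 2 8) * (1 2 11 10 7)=(0 3 10 7 11 6 9 1 2 8)=[3, 2, 8, 10, 4, 5, 9, 11, 0, 1, 7, 6]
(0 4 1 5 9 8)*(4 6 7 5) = [6, 4, 2, 3, 1, 9, 7, 5, 0, 8] = (0 6 7 5 9 8)(1 4)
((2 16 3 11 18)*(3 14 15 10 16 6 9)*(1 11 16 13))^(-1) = [0, 13, 18, 9, 4, 5, 2, 7, 8, 6, 15, 1, 12, 10, 16, 14, 3, 17, 11] = (1 13 10 15 14 16 3 9 6 2 18 11)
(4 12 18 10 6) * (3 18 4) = (3 18 10 6)(4 12) = [0, 1, 2, 18, 12, 5, 3, 7, 8, 9, 6, 11, 4, 13, 14, 15, 16, 17, 10]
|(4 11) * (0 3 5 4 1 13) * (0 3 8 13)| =8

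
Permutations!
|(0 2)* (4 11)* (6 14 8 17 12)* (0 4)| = |(0 2 4 11)(6 14 8 17 12)| = 20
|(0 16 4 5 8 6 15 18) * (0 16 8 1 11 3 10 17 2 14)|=15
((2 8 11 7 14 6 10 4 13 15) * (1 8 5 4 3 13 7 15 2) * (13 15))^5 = (1 5 10 11 7 15 2 6 8 4 3 13 14) = [0, 5, 6, 13, 3, 10, 8, 15, 4, 9, 11, 7, 12, 14, 1, 2]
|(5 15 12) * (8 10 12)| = 5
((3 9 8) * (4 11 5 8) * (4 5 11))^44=(11)=[0, 1, 2, 3, 4, 5, 6, 7, 8, 9, 10, 11]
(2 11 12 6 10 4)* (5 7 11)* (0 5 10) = (0 5 7 11 12 6)(2 10 4) = [5, 1, 10, 3, 2, 7, 0, 11, 8, 9, 4, 12, 6]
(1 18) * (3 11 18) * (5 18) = [0, 3, 2, 11, 4, 18, 6, 7, 8, 9, 10, 5, 12, 13, 14, 15, 16, 17, 1] = (1 3 11 5 18)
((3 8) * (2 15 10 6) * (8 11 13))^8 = (15) = [0, 1, 2, 3, 4, 5, 6, 7, 8, 9, 10, 11, 12, 13, 14, 15]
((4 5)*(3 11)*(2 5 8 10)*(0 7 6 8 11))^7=(0 4 10 7 11 2 6 3 5 8)=[4, 1, 6, 5, 10, 8, 3, 11, 0, 9, 7, 2]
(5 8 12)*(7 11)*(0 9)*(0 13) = (0 9 13)(5 8 12)(7 11) = [9, 1, 2, 3, 4, 8, 6, 11, 12, 13, 10, 7, 5, 0]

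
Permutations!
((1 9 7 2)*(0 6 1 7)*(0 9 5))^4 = (9) = [0, 1, 2, 3, 4, 5, 6, 7, 8, 9]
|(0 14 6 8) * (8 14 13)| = 6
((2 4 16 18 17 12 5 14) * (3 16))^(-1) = (2 14 5 12 17 18 16 3 4) = [0, 1, 14, 4, 2, 12, 6, 7, 8, 9, 10, 11, 17, 13, 5, 15, 3, 18, 16]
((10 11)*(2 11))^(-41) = [0, 1, 11, 3, 4, 5, 6, 7, 8, 9, 2, 10] = (2 11 10)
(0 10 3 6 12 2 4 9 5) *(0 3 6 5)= (0 10 6 12 2 4 9)(3 5)= [10, 1, 4, 5, 9, 3, 12, 7, 8, 0, 6, 11, 2]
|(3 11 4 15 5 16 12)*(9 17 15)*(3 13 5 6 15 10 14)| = 28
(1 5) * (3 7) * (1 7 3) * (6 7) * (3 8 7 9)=(1 5 6 9 3 8 7)=[0, 5, 2, 8, 4, 6, 9, 1, 7, 3]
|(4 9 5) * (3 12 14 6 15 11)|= |(3 12 14 6 15 11)(4 9 5)|= 6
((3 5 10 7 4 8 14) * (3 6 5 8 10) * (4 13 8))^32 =[0, 1, 2, 8, 14, 13, 7, 5, 4, 9, 6, 11, 12, 3, 10] =(3 8 4 14 10 6 7 5 13)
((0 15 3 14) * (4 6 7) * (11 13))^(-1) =(0 14 3 15)(4 7 6)(11 13) =[14, 1, 2, 15, 7, 5, 4, 6, 8, 9, 10, 13, 12, 11, 3, 0]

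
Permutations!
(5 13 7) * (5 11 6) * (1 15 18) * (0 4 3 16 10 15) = (0 4 3 16 10 15 18 1)(5 13 7 11 6) = [4, 0, 2, 16, 3, 13, 5, 11, 8, 9, 15, 6, 12, 7, 14, 18, 10, 17, 1]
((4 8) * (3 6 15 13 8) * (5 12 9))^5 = (3 4 8 13 15 6)(5 9 12) = [0, 1, 2, 4, 8, 9, 3, 7, 13, 12, 10, 11, 5, 15, 14, 6]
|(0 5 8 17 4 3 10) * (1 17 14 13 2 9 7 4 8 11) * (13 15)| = 15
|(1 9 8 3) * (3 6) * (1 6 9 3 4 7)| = |(1 3 6 4 7)(8 9)| = 10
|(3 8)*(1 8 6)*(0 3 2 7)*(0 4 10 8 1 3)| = 10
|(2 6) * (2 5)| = |(2 6 5)| = 3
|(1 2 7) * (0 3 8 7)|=6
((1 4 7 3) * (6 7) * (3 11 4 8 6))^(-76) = (1 8 6 7 11 4 3) = [0, 8, 2, 1, 3, 5, 7, 11, 6, 9, 10, 4]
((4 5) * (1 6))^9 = (1 6)(4 5) = [0, 6, 2, 3, 5, 4, 1]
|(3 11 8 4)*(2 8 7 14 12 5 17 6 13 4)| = |(2 8)(3 11 7 14 12 5 17 6 13 4)| = 10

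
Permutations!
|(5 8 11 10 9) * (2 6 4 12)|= 20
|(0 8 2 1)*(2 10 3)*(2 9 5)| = |(0 8 10 3 9 5 2 1)| = 8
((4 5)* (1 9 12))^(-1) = (1 12 9)(4 5) = [0, 12, 2, 3, 5, 4, 6, 7, 8, 1, 10, 11, 9]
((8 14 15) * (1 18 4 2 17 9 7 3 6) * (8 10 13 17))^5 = (1 14 9 18 15 7 4 10 3 2 13 6 8 17) = [0, 14, 13, 2, 10, 5, 8, 4, 17, 18, 3, 11, 12, 6, 9, 7, 16, 1, 15]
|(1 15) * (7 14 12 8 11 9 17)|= 14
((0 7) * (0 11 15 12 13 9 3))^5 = (0 13 11 3 12 7 9 15) = [13, 1, 2, 12, 4, 5, 6, 9, 8, 15, 10, 3, 7, 11, 14, 0]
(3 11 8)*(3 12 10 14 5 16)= [0, 1, 2, 11, 4, 16, 6, 7, 12, 9, 14, 8, 10, 13, 5, 15, 3]= (3 11 8 12 10 14 5 16)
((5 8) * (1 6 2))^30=(8)=[0, 1, 2, 3, 4, 5, 6, 7, 8]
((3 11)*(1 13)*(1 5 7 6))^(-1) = (1 6 7 5 13)(3 11) = [0, 6, 2, 11, 4, 13, 7, 5, 8, 9, 10, 3, 12, 1]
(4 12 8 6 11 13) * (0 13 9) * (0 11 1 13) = (1 13 4 12 8 6)(9 11) = [0, 13, 2, 3, 12, 5, 1, 7, 6, 11, 10, 9, 8, 4]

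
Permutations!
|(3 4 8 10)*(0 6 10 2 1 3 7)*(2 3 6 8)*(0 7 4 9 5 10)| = 10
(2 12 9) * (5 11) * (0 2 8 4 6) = (0 2 12 9 8 4 6)(5 11) = [2, 1, 12, 3, 6, 11, 0, 7, 4, 8, 10, 5, 9]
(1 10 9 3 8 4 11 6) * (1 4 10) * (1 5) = (1 5)(3 8 10 9)(4 11 6) = [0, 5, 2, 8, 11, 1, 4, 7, 10, 3, 9, 6]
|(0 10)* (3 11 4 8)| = |(0 10)(3 11 4 8)| = 4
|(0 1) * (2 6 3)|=6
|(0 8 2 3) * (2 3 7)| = |(0 8 3)(2 7)| = 6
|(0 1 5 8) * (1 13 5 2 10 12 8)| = 8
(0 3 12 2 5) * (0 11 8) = (0 3 12 2 5 11 8) = [3, 1, 5, 12, 4, 11, 6, 7, 0, 9, 10, 8, 2]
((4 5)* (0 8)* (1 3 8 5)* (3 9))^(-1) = (0 8 3 9 1 4 5) = [8, 4, 2, 9, 5, 0, 6, 7, 3, 1]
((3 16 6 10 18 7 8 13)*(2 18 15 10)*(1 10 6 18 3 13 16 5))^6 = (1 5 3 2 6 15 10)(7 16)(8 18) = [0, 5, 6, 2, 4, 3, 15, 16, 18, 9, 1, 11, 12, 13, 14, 10, 7, 17, 8]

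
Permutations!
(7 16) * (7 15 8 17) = (7 16 15 8 17) = [0, 1, 2, 3, 4, 5, 6, 16, 17, 9, 10, 11, 12, 13, 14, 8, 15, 7]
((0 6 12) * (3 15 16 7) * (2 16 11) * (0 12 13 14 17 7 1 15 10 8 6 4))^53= (0 4)(1 2 15 16 11)(3 14 8 7 13 10 17 6)= [4, 2, 15, 14, 0, 5, 3, 13, 7, 9, 17, 1, 12, 10, 8, 16, 11, 6]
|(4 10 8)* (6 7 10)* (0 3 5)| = |(0 3 5)(4 6 7 10 8)| = 15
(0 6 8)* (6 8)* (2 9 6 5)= (0 8)(2 9 6 5)= [8, 1, 9, 3, 4, 2, 5, 7, 0, 6]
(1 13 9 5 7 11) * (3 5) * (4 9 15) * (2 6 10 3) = (1 13 15 4 9 2 6 10 3 5 7 11) = [0, 13, 6, 5, 9, 7, 10, 11, 8, 2, 3, 1, 12, 15, 14, 4]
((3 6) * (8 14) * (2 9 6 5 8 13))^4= (2 5)(3 13)(6 14)(8 9)= [0, 1, 5, 13, 4, 2, 14, 7, 9, 8, 10, 11, 12, 3, 6]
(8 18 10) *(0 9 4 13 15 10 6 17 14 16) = (0 9 4 13 15 10 8 18 6 17 14 16) = [9, 1, 2, 3, 13, 5, 17, 7, 18, 4, 8, 11, 12, 15, 16, 10, 0, 14, 6]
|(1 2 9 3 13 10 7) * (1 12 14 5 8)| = 11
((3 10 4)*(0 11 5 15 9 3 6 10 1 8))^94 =(0 1 9 5)(3 15 11 8)(4 6 10) =[1, 9, 2, 15, 6, 0, 10, 7, 3, 5, 4, 8, 12, 13, 14, 11]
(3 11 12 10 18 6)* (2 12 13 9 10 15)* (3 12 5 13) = (2 5 13 9 10 18 6 12 15)(3 11) = [0, 1, 5, 11, 4, 13, 12, 7, 8, 10, 18, 3, 15, 9, 14, 2, 16, 17, 6]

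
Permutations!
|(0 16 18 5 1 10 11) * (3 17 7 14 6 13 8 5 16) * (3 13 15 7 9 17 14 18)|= |(0 13 8 5 1 10 11)(3 14 6 15 7 18 16)(9 17)|= 14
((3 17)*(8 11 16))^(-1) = (3 17)(8 16 11) = [0, 1, 2, 17, 4, 5, 6, 7, 16, 9, 10, 8, 12, 13, 14, 15, 11, 3]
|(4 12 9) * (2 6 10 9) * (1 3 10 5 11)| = 10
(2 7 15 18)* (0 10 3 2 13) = (0 10 3 2 7 15 18 13) = [10, 1, 7, 2, 4, 5, 6, 15, 8, 9, 3, 11, 12, 0, 14, 18, 16, 17, 13]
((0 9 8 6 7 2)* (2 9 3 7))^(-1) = (0 2 6 8 9 7 3) = [2, 1, 6, 0, 4, 5, 8, 3, 9, 7]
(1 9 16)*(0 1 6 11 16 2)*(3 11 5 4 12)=(0 1 9 2)(3 11 16 6 5 4 12)=[1, 9, 0, 11, 12, 4, 5, 7, 8, 2, 10, 16, 3, 13, 14, 15, 6]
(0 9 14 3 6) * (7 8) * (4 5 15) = (0 9 14 3 6)(4 5 15)(7 8) = [9, 1, 2, 6, 5, 15, 0, 8, 7, 14, 10, 11, 12, 13, 3, 4]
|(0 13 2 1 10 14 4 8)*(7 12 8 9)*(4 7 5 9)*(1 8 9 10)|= 12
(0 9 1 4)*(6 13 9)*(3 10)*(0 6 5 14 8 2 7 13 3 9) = [5, 4, 7, 10, 6, 14, 3, 13, 2, 1, 9, 11, 12, 0, 8] = (0 5 14 8 2 7 13)(1 4 6 3 10 9)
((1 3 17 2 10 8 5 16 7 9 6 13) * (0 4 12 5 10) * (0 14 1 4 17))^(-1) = (0 3 1 14 2 17)(4 13 6 9 7 16 5 12)(8 10) = [3, 14, 17, 1, 13, 12, 9, 16, 10, 7, 8, 11, 4, 6, 2, 15, 5, 0]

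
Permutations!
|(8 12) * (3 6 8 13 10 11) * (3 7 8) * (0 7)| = |(0 7 8 12 13 10 11)(3 6)| = 14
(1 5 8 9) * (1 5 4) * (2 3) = (1 4)(2 3)(5 8 9) = [0, 4, 3, 2, 1, 8, 6, 7, 9, 5]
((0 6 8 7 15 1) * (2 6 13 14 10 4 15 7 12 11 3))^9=(0 14 4 1 13 10 15)(2 12)(3 8)(6 11)=[14, 13, 12, 8, 1, 5, 11, 7, 3, 9, 15, 6, 2, 10, 4, 0]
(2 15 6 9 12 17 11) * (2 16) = (2 15 6 9 12 17 11 16) = [0, 1, 15, 3, 4, 5, 9, 7, 8, 12, 10, 16, 17, 13, 14, 6, 2, 11]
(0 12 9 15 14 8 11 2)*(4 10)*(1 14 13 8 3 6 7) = (0 12 9 15 13 8 11 2)(1 14 3 6 7)(4 10) = [12, 14, 0, 6, 10, 5, 7, 1, 11, 15, 4, 2, 9, 8, 3, 13]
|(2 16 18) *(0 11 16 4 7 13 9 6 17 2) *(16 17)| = 11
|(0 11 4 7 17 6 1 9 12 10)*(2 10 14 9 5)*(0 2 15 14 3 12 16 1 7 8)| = 12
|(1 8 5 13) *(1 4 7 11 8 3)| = 6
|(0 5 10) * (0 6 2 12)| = |(0 5 10 6 2 12)| = 6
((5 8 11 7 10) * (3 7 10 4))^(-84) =[0, 1, 2, 3, 4, 5, 6, 7, 8, 9, 10, 11] =(11)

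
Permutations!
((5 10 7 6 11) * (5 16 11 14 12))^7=(5 10 7 6 14 12)(11 16)=[0, 1, 2, 3, 4, 10, 14, 6, 8, 9, 7, 16, 5, 13, 12, 15, 11]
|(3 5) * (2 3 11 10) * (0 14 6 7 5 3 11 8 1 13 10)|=11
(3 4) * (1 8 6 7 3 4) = [0, 8, 2, 1, 4, 5, 7, 3, 6] = (1 8 6 7 3)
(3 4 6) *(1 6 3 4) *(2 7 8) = (1 6 4 3)(2 7 8) = [0, 6, 7, 1, 3, 5, 4, 8, 2]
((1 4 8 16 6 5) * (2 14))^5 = (1 5 6 16 8 4)(2 14) = [0, 5, 14, 3, 1, 6, 16, 7, 4, 9, 10, 11, 12, 13, 2, 15, 8]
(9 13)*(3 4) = (3 4)(9 13) = [0, 1, 2, 4, 3, 5, 6, 7, 8, 13, 10, 11, 12, 9]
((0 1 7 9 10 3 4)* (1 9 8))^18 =[3, 1, 2, 9, 10, 5, 6, 7, 8, 4, 0] =(0 3 9 4 10)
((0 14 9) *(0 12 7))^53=(0 12 14 7 9)=[12, 1, 2, 3, 4, 5, 6, 9, 8, 0, 10, 11, 14, 13, 7]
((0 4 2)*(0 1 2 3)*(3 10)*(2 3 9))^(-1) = [3, 2, 9, 1, 0, 5, 6, 7, 8, 10, 4] = (0 3 1 2 9 10 4)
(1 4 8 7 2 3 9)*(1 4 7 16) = (1 7 2 3 9 4 8 16) = [0, 7, 3, 9, 8, 5, 6, 2, 16, 4, 10, 11, 12, 13, 14, 15, 1]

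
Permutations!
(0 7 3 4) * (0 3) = (0 7)(3 4) = [7, 1, 2, 4, 3, 5, 6, 0]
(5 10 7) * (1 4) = (1 4)(5 10 7) = [0, 4, 2, 3, 1, 10, 6, 5, 8, 9, 7]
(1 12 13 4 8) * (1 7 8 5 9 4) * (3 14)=(1 12 13)(3 14)(4 5 9)(7 8)=[0, 12, 2, 14, 5, 9, 6, 8, 7, 4, 10, 11, 13, 1, 3]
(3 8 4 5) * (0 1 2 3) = (0 1 2 3 8 4 5) = [1, 2, 3, 8, 5, 0, 6, 7, 4]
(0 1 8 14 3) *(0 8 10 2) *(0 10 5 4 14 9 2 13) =(0 1 5 4 14 3 8 9 2 10 13) =[1, 5, 10, 8, 14, 4, 6, 7, 9, 2, 13, 11, 12, 0, 3]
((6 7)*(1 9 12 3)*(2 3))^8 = (1 2 9 3 12) = [0, 2, 9, 12, 4, 5, 6, 7, 8, 3, 10, 11, 1]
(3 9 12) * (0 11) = [11, 1, 2, 9, 4, 5, 6, 7, 8, 12, 10, 0, 3] = (0 11)(3 9 12)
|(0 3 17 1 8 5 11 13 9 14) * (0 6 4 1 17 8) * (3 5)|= 18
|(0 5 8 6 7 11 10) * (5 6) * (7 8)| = 7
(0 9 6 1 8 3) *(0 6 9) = (9)(1 8 3 6) = [0, 8, 2, 6, 4, 5, 1, 7, 3, 9]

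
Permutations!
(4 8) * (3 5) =(3 5)(4 8) =[0, 1, 2, 5, 8, 3, 6, 7, 4]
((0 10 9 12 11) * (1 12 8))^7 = (12) = [0, 1, 2, 3, 4, 5, 6, 7, 8, 9, 10, 11, 12]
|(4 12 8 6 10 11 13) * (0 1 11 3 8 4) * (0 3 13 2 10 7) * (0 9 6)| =|(0 1 11 2 10 13 3 8)(4 12)(6 7 9)| =24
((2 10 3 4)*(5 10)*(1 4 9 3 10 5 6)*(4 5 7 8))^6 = (10)(1 6 2 4 8 7 5) = [0, 6, 4, 3, 8, 1, 2, 5, 7, 9, 10]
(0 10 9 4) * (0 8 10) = (4 8 10 9) = [0, 1, 2, 3, 8, 5, 6, 7, 10, 4, 9]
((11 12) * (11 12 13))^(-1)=(11 13)=[0, 1, 2, 3, 4, 5, 6, 7, 8, 9, 10, 13, 12, 11]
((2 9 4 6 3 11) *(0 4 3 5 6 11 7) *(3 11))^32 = [0, 1, 11, 3, 4, 5, 6, 7, 8, 2, 10, 9] = (2 11 9)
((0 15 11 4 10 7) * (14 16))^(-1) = (0 7 10 4 11 15)(14 16) = [7, 1, 2, 3, 11, 5, 6, 10, 8, 9, 4, 15, 12, 13, 16, 0, 14]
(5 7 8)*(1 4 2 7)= (1 4 2 7 8 5)= [0, 4, 7, 3, 2, 1, 6, 8, 5]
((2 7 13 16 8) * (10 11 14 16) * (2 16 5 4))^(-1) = (2 4 5 14 11 10 13 7)(8 16) = [0, 1, 4, 3, 5, 14, 6, 2, 16, 9, 13, 10, 12, 7, 11, 15, 8]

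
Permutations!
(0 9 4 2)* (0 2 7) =(0 9 4 7) =[9, 1, 2, 3, 7, 5, 6, 0, 8, 4]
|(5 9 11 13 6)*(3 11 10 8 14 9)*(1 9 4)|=30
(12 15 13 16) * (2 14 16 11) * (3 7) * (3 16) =(2 14 3 7 16 12 15 13 11) =[0, 1, 14, 7, 4, 5, 6, 16, 8, 9, 10, 2, 15, 11, 3, 13, 12]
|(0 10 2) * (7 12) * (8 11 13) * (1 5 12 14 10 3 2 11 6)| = |(0 3 2)(1 5 12 7 14 10 11 13 8 6)| = 30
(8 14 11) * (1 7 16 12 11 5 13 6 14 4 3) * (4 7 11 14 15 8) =(1 11 4 3)(5 13 6 15 8 7 16 12 14) =[0, 11, 2, 1, 3, 13, 15, 16, 7, 9, 10, 4, 14, 6, 5, 8, 12]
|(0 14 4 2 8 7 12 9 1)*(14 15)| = |(0 15 14 4 2 8 7 12 9 1)| = 10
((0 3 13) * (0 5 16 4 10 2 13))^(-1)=(0 3)(2 10 4 16 5 13)=[3, 1, 10, 0, 16, 13, 6, 7, 8, 9, 4, 11, 12, 2, 14, 15, 5]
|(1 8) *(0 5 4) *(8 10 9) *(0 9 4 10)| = |(0 5 10 4 9 8 1)| = 7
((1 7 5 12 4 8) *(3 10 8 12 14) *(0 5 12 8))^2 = (0 14 10 5 3)(1 12 8 7 4) = [14, 12, 2, 0, 1, 3, 6, 4, 7, 9, 5, 11, 8, 13, 10]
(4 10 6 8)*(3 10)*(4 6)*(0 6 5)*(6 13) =(0 13 6 8 5)(3 10 4) =[13, 1, 2, 10, 3, 0, 8, 7, 5, 9, 4, 11, 12, 6]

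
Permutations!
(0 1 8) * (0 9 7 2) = (0 1 8 9 7 2) = [1, 8, 0, 3, 4, 5, 6, 2, 9, 7]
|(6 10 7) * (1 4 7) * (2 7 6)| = |(1 4 6 10)(2 7)| = 4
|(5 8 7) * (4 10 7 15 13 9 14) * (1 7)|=|(1 7 5 8 15 13 9 14 4 10)|=10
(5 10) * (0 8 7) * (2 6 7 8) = (0 2 6 7)(5 10) = [2, 1, 6, 3, 4, 10, 7, 0, 8, 9, 5]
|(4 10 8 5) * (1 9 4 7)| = |(1 9 4 10 8 5 7)| = 7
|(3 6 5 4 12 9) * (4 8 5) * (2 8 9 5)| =|(2 8)(3 6 4 12 5 9)| =6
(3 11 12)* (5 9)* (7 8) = (3 11 12)(5 9)(7 8) = [0, 1, 2, 11, 4, 9, 6, 8, 7, 5, 10, 12, 3]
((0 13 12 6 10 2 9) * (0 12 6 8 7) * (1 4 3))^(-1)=(0 7 8 12 9 2 10 6 13)(1 3 4)=[7, 3, 10, 4, 1, 5, 13, 8, 12, 2, 6, 11, 9, 0]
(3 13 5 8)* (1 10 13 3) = (1 10 13 5 8) = [0, 10, 2, 3, 4, 8, 6, 7, 1, 9, 13, 11, 12, 5]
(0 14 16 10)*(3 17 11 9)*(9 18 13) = (0 14 16 10)(3 17 11 18 13 9) = [14, 1, 2, 17, 4, 5, 6, 7, 8, 3, 0, 18, 12, 9, 16, 15, 10, 11, 13]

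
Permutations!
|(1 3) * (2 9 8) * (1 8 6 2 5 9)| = 7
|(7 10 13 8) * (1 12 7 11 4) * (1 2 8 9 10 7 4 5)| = |(1 12 4 2 8 11 5)(9 10 13)| = 21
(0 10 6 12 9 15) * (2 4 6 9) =(0 10 9 15)(2 4 6 12) =[10, 1, 4, 3, 6, 5, 12, 7, 8, 15, 9, 11, 2, 13, 14, 0]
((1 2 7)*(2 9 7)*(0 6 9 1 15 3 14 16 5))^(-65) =(0 16 3 7 6 5 14 15 9) =[16, 1, 2, 7, 4, 14, 5, 6, 8, 0, 10, 11, 12, 13, 15, 9, 3]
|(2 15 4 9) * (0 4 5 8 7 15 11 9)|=12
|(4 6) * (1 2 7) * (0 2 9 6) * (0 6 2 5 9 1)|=10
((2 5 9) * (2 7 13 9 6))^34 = (2 5 6)(7 13 9) = [0, 1, 5, 3, 4, 6, 2, 13, 8, 7, 10, 11, 12, 9]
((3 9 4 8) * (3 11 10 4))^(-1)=(3 9)(4 10 11 8)=[0, 1, 2, 9, 10, 5, 6, 7, 4, 3, 11, 8]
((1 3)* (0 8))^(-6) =(8) =[0, 1, 2, 3, 4, 5, 6, 7, 8]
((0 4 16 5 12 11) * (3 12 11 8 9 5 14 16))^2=(16)(0 3 8 5)(4 12 9 11)=[3, 1, 2, 8, 12, 0, 6, 7, 5, 11, 10, 4, 9, 13, 14, 15, 16]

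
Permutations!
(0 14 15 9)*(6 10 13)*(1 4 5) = (0 14 15 9)(1 4 5)(6 10 13) = [14, 4, 2, 3, 5, 1, 10, 7, 8, 0, 13, 11, 12, 6, 15, 9]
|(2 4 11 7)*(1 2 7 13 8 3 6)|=|(1 2 4 11 13 8 3 6)|=8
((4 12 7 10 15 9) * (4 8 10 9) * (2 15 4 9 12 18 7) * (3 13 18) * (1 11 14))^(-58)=[0, 14, 18, 8, 9, 5, 6, 3, 2, 12, 15, 1, 13, 10, 11, 7, 16, 17, 4]=(1 14 11)(2 18 4 9 12 13 10 15 7 3 8)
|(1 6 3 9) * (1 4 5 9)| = 3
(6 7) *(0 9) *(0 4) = (0 9 4)(6 7) = [9, 1, 2, 3, 0, 5, 7, 6, 8, 4]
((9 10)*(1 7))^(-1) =(1 7)(9 10) =[0, 7, 2, 3, 4, 5, 6, 1, 8, 10, 9]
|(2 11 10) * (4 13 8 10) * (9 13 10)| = 12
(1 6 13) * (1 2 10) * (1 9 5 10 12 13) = (1 6)(2 12 13)(5 10 9) = [0, 6, 12, 3, 4, 10, 1, 7, 8, 5, 9, 11, 13, 2]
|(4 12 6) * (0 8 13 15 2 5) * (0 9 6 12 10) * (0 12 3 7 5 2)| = 8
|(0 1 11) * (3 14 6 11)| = |(0 1 3 14 6 11)| = 6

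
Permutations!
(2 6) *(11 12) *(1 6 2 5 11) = (1 6 5 11 12) = [0, 6, 2, 3, 4, 11, 5, 7, 8, 9, 10, 12, 1]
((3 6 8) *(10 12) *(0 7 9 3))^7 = [7, 1, 2, 6, 4, 5, 8, 9, 0, 3, 12, 11, 10] = (0 7 9 3 6 8)(10 12)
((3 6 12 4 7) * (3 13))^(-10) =(3 12 7)(4 13 6) =[0, 1, 2, 12, 13, 5, 4, 3, 8, 9, 10, 11, 7, 6]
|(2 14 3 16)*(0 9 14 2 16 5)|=5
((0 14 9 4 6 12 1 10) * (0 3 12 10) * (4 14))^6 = (14)(0 1 12 3 10 6 4) = [1, 12, 2, 10, 0, 5, 4, 7, 8, 9, 6, 11, 3, 13, 14]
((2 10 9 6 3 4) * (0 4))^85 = (0 4 2 10 9 6 3) = [4, 1, 10, 0, 2, 5, 3, 7, 8, 6, 9]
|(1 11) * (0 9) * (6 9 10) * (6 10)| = 6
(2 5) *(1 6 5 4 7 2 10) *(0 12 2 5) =(0 12 2 4 7 5 10 1 6) =[12, 6, 4, 3, 7, 10, 0, 5, 8, 9, 1, 11, 2]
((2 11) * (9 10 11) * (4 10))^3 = [0, 1, 10, 3, 2, 5, 6, 7, 8, 11, 9, 4] = (2 10 9 11 4)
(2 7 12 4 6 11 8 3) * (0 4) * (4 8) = [8, 1, 7, 2, 6, 5, 11, 12, 3, 9, 10, 4, 0] = (0 8 3 2 7 12)(4 6 11)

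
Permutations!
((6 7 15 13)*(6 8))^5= [0, 1, 2, 3, 4, 5, 6, 7, 8, 9, 10, 11, 12, 13, 14, 15]= (15)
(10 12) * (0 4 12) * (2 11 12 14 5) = [4, 1, 11, 3, 14, 2, 6, 7, 8, 9, 0, 12, 10, 13, 5] = (0 4 14 5 2 11 12 10)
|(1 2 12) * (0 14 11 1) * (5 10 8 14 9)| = 10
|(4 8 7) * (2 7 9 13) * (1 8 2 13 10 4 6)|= |(13)(1 8 9 10 4 2 7 6)|= 8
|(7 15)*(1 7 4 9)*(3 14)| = |(1 7 15 4 9)(3 14)| = 10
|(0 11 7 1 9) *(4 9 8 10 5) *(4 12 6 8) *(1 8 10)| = 28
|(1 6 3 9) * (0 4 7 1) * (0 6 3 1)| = 12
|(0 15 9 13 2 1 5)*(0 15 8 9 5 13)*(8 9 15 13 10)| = 14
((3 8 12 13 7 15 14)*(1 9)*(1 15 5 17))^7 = (1 13 14 17 12 15 5 8 9 7 3) = [0, 13, 2, 1, 4, 8, 6, 3, 9, 7, 10, 11, 15, 14, 17, 5, 16, 12]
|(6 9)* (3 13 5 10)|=4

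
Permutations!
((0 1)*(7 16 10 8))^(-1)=[1, 0, 2, 3, 4, 5, 6, 8, 10, 9, 16, 11, 12, 13, 14, 15, 7]=(0 1)(7 8 10 16)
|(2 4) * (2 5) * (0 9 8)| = 3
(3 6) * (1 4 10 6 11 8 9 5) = (1 4 10 6 3 11 8 9 5) = [0, 4, 2, 11, 10, 1, 3, 7, 9, 5, 6, 8]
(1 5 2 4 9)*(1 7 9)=(1 5 2 4)(7 9)=[0, 5, 4, 3, 1, 2, 6, 9, 8, 7]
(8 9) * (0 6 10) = (0 6 10)(8 9) = [6, 1, 2, 3, 4, 5, 10, 7, 9, 8, 0]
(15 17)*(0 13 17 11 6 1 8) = (0 13 17 15 11 6 1 8) = [13, 8, 2, 3, 4, 5, 1, 7, 0, 9, 10, 6, 12, 17, 14, 11, 16, 15]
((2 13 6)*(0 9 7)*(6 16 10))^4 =(0 9 7)(2 6 10 16 13) =[9, 1, 6, 3, 4, 5, 10, 0, 8, 7, 16, 11, 12, 2, 14, 15, 13]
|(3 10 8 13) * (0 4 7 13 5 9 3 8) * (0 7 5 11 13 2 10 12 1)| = |(0 4 5 9 3 12 1)(2 10 7)(8 11 13)| = 21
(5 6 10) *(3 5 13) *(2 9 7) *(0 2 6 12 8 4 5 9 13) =(0 2 13 3 9 7 6 10)(4 5 12 8) =[2, 1, 13, 9, 5, 12, 10, 6, 4, 7, 0, 11, 8, 3]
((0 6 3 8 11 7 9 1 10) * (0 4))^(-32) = (0 10 9 11 3)(1 7 8 6 4) = [10, 7, 2, 0, 1, 5, 4, 8, 6, 11, 9, 3]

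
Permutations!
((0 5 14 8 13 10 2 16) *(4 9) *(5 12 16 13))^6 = (16) = [0, 1, 2, 3, 4, 5, 6, 7, 8, 9, 10, 11, 12, 13, 14, 15, 16]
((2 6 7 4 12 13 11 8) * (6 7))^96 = [0, 1, 11, 3, 2, 5, 6, 8, 13, 9, 10, 12, 7, 4] = (2 11 12 7 8 13 4)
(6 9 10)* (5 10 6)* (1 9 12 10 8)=[0, 9, 2, 3, 4, 8, 12, 7, 1, 6, 5, 11, 10]=(1 9 6 12 10 5 8)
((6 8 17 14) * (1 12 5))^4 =[0, 12, 2, 3, 4, 1, 6, 7, 8, 9, 10, 11, 5, 13, 14, 15, 16, 17] =(17)(1 12 5)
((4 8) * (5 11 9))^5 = (4 8)(5 9 11) = [0, 1, 2, 3, 8, 9, 6, 7, 4, 11, 10, 5]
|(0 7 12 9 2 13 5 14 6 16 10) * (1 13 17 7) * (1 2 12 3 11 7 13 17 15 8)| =|(0 2 15 8 1 17 13 5 14 6 16 10)(3 11 7)(9 12)| =12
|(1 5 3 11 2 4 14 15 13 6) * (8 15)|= |(1 5 3 11 2 4 14 8 15 13 6)|= 11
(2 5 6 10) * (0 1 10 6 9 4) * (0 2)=[1, 10, 5, 3, 2, 9, 6, 7, 8, 4, 0]=(0 1 10)(2 5 9 4)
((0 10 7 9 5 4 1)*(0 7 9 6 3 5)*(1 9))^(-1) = (0 9 4 5 3 6 7 1 10) = [9, 10, 2, 6, 5, 3, 7, 1, 8, 4, 0]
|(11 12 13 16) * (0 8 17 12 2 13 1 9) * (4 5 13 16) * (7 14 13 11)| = 24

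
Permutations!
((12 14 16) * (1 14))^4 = [0, 1, 2, 3, 4, 5, 6, 7, 8, 9, 10, 11, 12, 13, 14, 15, 16] = (16)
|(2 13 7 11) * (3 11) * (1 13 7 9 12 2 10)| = |(1 13 9 12 2 7 3 11 10)| = 9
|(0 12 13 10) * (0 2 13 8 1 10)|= 7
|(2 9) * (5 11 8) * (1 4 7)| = 6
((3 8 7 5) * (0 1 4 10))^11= (0 10 4 1)(3 5 7 8)= [10, 0, 2, 5, 1, 7, 6, 8, 3, 9, 4]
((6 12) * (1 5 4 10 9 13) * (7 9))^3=(1 10 13 4 9 5 7)(6 12)=[0, 10, 2, 3, 9, 7, 12, 1, 8, 5, 13, 11, 6, 4]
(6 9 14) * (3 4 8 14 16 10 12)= (3 4 8 14 6 9 16 10 12)= [0, 1, 2, 4, 8, 5, 9, 7, 14, 16, 12, 11, 3, 13, 6, 15, 10]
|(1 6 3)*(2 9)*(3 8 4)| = 10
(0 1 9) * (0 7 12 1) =(1 9 7 12) =[0, 9, 2, 3, 4, 5, 6, 12, 8, 7, 10, 11, 1]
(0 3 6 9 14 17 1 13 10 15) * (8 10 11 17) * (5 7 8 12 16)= (0 3 6 9 14 12 16 5 7 8 10 15)(1 13 11 17)= [3, 13, 2, 6, 4, 7, 9, 8, 10, 14, 15, 17, 16, 11, 12, 0, 5, 1]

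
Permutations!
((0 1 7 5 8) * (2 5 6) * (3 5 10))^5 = (0 10 1 3 7 5 6 8 2) = [10, 3, 0, 7, 4, 6, 8, 5, 2, 9, 1]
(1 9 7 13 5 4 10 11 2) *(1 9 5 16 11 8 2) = [0, 5, 9, 3, 10, 4, 6, 13, 2, 7, 8, 1, 12, 16, 14, 15, 11] = (1 5 4 10 8 2 9 7 13 16 11)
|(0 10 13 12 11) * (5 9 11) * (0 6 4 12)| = |(0 10 13)(4 12 5 9 11 6)| = 6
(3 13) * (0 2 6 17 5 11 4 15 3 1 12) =[2, 12, 6, 13, 15, 11, 17, 7, 8, 9, 10, 4, 0, 1, 14, 3, 16, 5] =(0 2 6 17 5 11 4 15 3 13 1 12)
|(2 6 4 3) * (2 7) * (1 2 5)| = |(1 2 6 4 3 7 5)| = 7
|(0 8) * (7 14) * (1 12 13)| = |(0 8)(1 12 13)(7 14)| = 6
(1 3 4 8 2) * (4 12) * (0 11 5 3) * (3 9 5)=(0 11 3 12 4 8 2 1)(5 9)=[11, 0, 1, 12, 8, 9, 6, 7, 2, 5, 10, 3, 4]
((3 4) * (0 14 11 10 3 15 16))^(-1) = [16, 1, 2, 10, 3, 5, 6, 7, 8, 9, 11, 14, 12, 13, 0, 4, 15] = (0 16 15 4 3 10 11 14)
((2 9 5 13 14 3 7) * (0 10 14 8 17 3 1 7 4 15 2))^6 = [10, 7, 3, 13, 8, 15, 6, 0, 9, 4, 14, 11, 12, 2, 1, 17, 16, 5] = (0 10 14 1 7)(2 3 13)(4 8 9)(5 15 17)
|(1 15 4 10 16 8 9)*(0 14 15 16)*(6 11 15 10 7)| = |(0 14 10)(1 16 8 9)(4 7 6 11 15)| = 60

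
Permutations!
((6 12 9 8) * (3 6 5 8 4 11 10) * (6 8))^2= (3 5 12 4 10 8 6 9 11)= [0, 1, 2, 5, 10, 12, 9, 7, 6, 11, 8, 3, 4]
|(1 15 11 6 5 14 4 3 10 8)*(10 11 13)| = |(1 15 13 10 8)(3 11 6 5 14 4)| = 30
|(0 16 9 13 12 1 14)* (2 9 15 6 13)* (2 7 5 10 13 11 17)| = 15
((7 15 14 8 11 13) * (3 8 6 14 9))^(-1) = (3 9 15 7 13 11 8)(6 14) = [0, 1, 2, 9, 4, 5, 14, 13, 3, 15, 10, 8, 12, 11, 6, 7]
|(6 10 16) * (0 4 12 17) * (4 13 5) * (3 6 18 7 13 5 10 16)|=35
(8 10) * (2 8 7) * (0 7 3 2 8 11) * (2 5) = (0 7 8 10 3 5 2 11) = [7, 1, 11, 5, 4, 2, 6, 8, 10, 9, 3, 0]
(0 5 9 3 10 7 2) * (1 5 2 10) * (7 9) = [2, 5, 0, 1, 4, 7, 6, 10, 8, 3, 9] = (0 2)(1 5 7 10 9 3)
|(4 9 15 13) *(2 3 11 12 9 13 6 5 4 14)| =|(2 3 11 12 9 15 6 5 4 13 14)| =11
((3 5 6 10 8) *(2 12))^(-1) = [0, 1, 12, 8, 4, 3, 5, 7, 10, 9, 6, 11, 2] = (2 12)(3 8 10 6 5)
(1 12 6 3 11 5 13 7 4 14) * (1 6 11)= (1 12 11 5 13 7 4 14 6 3)= [0, 12, 2, 1, 14, 13, 3, 4, 8, 9, 10, 5, 11, 7, 6]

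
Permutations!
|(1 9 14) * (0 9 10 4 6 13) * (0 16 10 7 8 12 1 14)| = |(0 9)(1 7 8 12)(4 6 13 16 10)| = 20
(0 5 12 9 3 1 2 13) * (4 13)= (0 5 12 9 3 1 2 4 13)= [5, 2, 4, 1, 13, 12, 6, 7, 8, 3, 10, 11, 9, 0]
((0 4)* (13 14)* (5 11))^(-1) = (0 4)(5 11)(13 14) = [4, 1, 2, 3, 0, 11, 6, 7, 8, 9, 10, 5, 12, 14, 13]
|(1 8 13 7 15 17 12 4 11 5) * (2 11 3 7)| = 6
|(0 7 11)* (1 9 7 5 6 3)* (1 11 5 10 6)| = |(0 10 6 3 11)(1 9 7 5)| = 20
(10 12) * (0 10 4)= (0 10 12 4)= [10, 1, 2, 3, 0, 5, 6, 7, 8, 9, 12, 11, 4]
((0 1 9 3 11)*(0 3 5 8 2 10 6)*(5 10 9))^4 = (11)(0 2)(1 9)(5 10)(6 8) = [2, 9, 0, 3, 4, 10, 8, 7, 6, 1, 5, 11]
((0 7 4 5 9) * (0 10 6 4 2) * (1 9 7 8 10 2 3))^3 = [6, 0, 10, 2, 3, 1, 7, 9, 4, 8, 5] = (0 6 7 9 8 4 3 2 10 5 1)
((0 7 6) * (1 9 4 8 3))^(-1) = [6, 3, 2, 8, 9, 5, 7, 0, 4, 1] = (0 6 7)(1 3 8 4 9)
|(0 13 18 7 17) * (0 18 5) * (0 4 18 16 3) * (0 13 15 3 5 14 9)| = 6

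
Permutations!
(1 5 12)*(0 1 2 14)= (0 1 5 12 2 14)= [1, 5, 14, 3, 4, 12, 6, 7, 8, 9, 10, 11, 2, 13, 0]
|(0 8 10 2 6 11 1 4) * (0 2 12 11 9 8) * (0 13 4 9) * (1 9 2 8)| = |(0 13 4 8 10 12 11 9 1 2 6)| = 11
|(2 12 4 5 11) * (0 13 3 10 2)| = 9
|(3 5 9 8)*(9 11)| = |(3 5 11 9 8)| = 5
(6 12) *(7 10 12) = (6 7 10 12) = [0, 1, 2, 3, 4, 5, 7, 10, 8, 9, 12, 11, 6]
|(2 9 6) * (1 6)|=4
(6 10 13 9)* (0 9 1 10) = (0 9 6)(1 10 13) = [9, 10, 2, 3, 4, 5, 0, 7, 8, 6, 13, 11, 12, 1]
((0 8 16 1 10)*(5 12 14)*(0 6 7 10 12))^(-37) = [14, 8, 2, 3, 4, 12, 10, 6, 5, 9, 7, 11, 16, 13, 1, 15, 0] = (0 14 1 8 5 12 16)(6 10 7)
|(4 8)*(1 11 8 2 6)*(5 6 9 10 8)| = |(1 11 5 6)(2 9 10 8 4)| = 20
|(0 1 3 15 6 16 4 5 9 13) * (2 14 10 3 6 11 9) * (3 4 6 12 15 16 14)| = |(0 1 12 15 11 9 13)(2 3 16 6 14 10 4 5)| = 56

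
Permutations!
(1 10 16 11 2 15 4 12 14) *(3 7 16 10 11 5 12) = [0, 11, 15, 7, 3, 12, 6, 16, 8, 9, 10, 2, 14, 13, 1, 4, 5] = (1 11 2 15 4 3 7 16 5 12 14)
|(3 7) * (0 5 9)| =|(0 5 9)(3 7)| =6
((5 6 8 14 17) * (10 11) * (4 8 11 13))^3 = (4 17 11)(5 10 8)(6 13 14) = [0, 1, 2, 3, 17, 10, 13, 7, 5, 9, 8, 4, 12, 14, 6, 15, 16, 11]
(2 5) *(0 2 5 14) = (0 2 14) = [2, 1, 14, 3, 4, 5, 6, 7, 8, 9, 10, 11, 12, 13, 0]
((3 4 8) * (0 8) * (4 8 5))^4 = [5, 1, 2, 3, 0, 4, 6, 7, 8] = (8)(0 5 4)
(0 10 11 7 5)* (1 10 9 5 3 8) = (0 9 5)(1 10 11 7 3 8) = [9, 10, 2, 8, 4, 0, 6, 3, 1, 5, 11, 7]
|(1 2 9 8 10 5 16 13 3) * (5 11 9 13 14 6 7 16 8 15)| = 12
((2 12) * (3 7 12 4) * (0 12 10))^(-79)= [7, 1, 0, 2, 12, 5, 6, 4, 8, 9, 3, 11, 10]= (0 7 4 12 10 3 2)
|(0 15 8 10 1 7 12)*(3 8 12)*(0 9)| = 20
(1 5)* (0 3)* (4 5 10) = [3, 10, 2, 0, 5, 1, 6, 7, 8, 9, 4] = (0 3)(1 10 4 5)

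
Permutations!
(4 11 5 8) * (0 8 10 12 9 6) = (0 8 4 11 5 10 12 9 6) = [8, 1, 2, 3, 11, 10, 0, 7, 4, 6, 12, 5, 9]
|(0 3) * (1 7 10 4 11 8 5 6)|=|(0 3)(1 7 10 4 11 8 5 6)|=8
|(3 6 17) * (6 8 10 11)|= 6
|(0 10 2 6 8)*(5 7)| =10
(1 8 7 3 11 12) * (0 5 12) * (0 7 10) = (0 5 12 1 8 10)(3 11 7) = [5, 8, 2, 11, 4, 12, 6, 3, 10, 9, 0, 7, 1]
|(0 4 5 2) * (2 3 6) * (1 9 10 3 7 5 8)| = 18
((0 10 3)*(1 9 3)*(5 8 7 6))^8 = (0 9 10 3 1) = [9, 0, 2, 1, 4, 5, 6, 7, 8, 10, 3]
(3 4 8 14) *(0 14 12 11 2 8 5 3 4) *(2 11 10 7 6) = (0 14 4 5 3)(2 8 12 10 7 6) = [14, 1, 8, 0, 5, 3, 2, 6, 12, 9, 7, 11, 10, 13, 4]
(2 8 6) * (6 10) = (2 8 10 6) = [0, 1, 8, 3, 4, 5, 2, 7, 10, 9, 6]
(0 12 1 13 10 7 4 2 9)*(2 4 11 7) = (0 12 1 13 10 2 9)(7 11) = [12, 13, 9, 3, 4, 5, 6, 11, 8, 0, 2, 7, 1, 10]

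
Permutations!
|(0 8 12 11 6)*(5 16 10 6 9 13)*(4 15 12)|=|(0 8 4 15 12 11 9 13 5 16 10 6)|=12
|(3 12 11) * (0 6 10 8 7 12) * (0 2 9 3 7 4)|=|(0 6 10 8 4)(2 9 3)(7 12 11)|=15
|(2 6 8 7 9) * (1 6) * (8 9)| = 4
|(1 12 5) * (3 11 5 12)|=4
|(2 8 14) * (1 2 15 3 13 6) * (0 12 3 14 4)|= |(0 12 3 13 6 1 2 8 4)(14 15)|= 18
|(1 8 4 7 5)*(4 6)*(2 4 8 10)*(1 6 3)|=9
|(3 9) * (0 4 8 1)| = |(0 4 8 1)(3 9)| = 4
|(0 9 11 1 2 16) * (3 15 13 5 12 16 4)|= |(0 9 11 1 2 4 3 15 13 5 12 16)|= 12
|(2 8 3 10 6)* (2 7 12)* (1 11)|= 14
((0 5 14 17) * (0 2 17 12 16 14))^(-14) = [0, 1, 2, 3, 4, 5, 6, 7, 8, 9, 10, 11, 16, 13, 12, 15, 14, 17] = (17)(12 16 14)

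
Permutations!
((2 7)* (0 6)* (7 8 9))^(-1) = (0 6)(2 7 9 8) = [6, 1, 7, 3, 4, 5, 0, 9, 2, 8]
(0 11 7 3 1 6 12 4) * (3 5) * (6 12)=(0 11 7 5 3 1 12 4)=[11, 12, 2, 1, 0, 3, 6, 5, 8, 9, 10, 7, 4]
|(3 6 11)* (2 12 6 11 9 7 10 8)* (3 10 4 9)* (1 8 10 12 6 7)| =10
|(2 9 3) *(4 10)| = |(2 9 3)(4 10)| = 6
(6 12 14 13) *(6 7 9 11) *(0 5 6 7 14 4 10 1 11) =(0 5 6 12 4 10 1 11 7 9)(13 14) =[5, 11, 2, 3, 10, 6, 12, 9, 8, 0, 1, 7, 4, 14, 13]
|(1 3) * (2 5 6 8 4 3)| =|(1 2 5 6 8 4 3)| =7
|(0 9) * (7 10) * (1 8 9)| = 4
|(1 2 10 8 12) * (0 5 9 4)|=|(0 5 9 4)(1 2 10 8 12)|=20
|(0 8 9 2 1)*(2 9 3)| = |(9)(0 8 3 2 1)| = 5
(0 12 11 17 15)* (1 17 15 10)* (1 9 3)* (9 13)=(0 12 11 15)(1 17 10 13 9 3)=[12, 17, 2, 1, 4, 5, 6, 7, 8, 3, 13, 15, 11, 9, 14, 0, 16, 10]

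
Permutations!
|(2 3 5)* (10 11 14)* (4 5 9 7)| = 6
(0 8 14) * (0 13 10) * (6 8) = [6, 1, 2, 3, 4, 5, 8, 7, 14, 9, 0, 11, 12, 10, 13] = (0 6 8 14 13 10)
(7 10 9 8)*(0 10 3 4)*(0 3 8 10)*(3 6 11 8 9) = (3 4 6 11 8 7 9 10) = [0, 1, 2, 4, 6, 5, 11, 9, 7, 10, 3, 8]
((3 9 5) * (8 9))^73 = [0, 1, 2, 8, 4, 3, 6, 7, 9, 5] = (3 8 9 5)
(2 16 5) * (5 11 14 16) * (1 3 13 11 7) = (1 3 13 11 14 16 7)(2 5) = [0, 3, 5, 13, 4, 2, 6, 1, 8, 9, 10, 14, 12, 11, 16, 15, 7]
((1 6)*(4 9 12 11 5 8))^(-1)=(1 6)(4 8 5 11 12 9)=[0, 6, 2, 3, 8, 11, 1, 7, 5, 4, 10, 12, 9]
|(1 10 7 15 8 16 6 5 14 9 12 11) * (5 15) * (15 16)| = 8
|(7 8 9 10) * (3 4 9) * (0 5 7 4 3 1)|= 15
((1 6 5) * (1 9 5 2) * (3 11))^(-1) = (1 2 6)(3 11)(5 9) = [0, 2, 6, 11, 4, 9, 1, 7, 8, 5, 10, 3]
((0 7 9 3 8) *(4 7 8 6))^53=(0 8)(3 7 6 9 4)=[8, 1, 2, 7, 3, 5, 9, 6, 0, 4]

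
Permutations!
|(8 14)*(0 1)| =|(0 1)(8 14)| =2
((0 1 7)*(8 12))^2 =(12)(0 7 1) =[7, 0, 2, 3, 4, 5, 6, 1, 8, 9, 10, 11, 12]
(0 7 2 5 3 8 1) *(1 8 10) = (0 7 2 5 3 10 1) = [7, 0, 5, 10, 4, 3, 6, 2, 8, 9, 1]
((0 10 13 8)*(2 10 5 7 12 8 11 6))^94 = (0 8 12 7 5)(2 6 11 13 10) = [8, 1, 6, 3, 4, 0, 11, 5, 12, 9, 2, 13, 7, 10]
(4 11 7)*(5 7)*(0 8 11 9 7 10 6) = (0 8 11 5 10 6)(4 9 7) = [8, 1, 2, 3, 9, 10, 0, 4, 11, 7, 6, 5]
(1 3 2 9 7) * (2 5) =[0, 3, 9, 5, 4, 2, 6, 1, 8, 7] =(1 3 5 2 9 7)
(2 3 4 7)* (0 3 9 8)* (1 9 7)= [3, 9, 7, 4, 1, 5, 6, 2, 0, 8]= (0 3 4 1 9 8)(2 7)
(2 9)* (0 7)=(0 7)(2 9)=[7, 1, 9, 3, 4, 5, 6, 0, 8, 2]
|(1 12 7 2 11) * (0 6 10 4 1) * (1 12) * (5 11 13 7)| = 21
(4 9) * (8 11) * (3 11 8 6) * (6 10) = (3 11 10 6)(4 9) = [0, 1, 2, 11, 9, 5, 3, 7, 8, 4, 6, 10]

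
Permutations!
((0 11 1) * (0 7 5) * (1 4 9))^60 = (0 1 11 7 4 5 9) = [1, 11, 2, 3, 5, 9, 6, 4, 8, 0, 10, 7]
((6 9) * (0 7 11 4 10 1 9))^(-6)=[11, 6, 2, 3, 1, 5, 7, 4, 8, 0, 9, 10]=(0 11 10 9)(1 6 7 4)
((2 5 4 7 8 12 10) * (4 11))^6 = [0, 1, 12, 3, 5, 10, 6, 11, 4, 9, 8, 2, 7] = (2 12 7 11)(4 5 10 8)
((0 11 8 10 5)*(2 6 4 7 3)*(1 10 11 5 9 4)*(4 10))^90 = (11) = [0, 1, 2, 3, 4, 5, 6, 7, 8, 9, 10, 11]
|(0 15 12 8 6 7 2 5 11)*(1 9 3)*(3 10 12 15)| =|(15)(0 3 1 9 10 12 8 6 7 2 5 11)| =12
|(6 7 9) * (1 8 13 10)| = 12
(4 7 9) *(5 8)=(4 7 9)(5 8)=[0, 1, 2, 3, 7, 8, 6, 9, 5, 4]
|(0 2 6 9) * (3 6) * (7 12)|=|(0 2 3 6 9)(7 12)|=10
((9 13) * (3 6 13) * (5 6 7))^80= (3 5 13)(6 9 7)= [0, 1, 2, 5, 4, 13, 9, 6, 8, 7, 10, 11, 12, 3]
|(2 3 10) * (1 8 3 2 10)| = |(10)(1 8 3)| = 3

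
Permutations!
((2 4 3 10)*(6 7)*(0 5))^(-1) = [5, 1, 10, 4, 2, 0, 7, 6, 8, 9, 3] = (0 5)(2 10 3 4)(6 7)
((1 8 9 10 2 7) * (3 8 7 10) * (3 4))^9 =(1 7)(2 10)(3 8 9 4) =[0, 7, 10, 8, 3, 5, 6, 1, 9, 4, 2]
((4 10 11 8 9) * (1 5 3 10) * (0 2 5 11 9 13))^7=[1, 3, 11, 13, 5, 8, 6, 7, 9, 2, 0, 10, 12, 4]=(0 1 3 13 4 5 8 9 2 11 10)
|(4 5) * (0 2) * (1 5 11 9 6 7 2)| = 9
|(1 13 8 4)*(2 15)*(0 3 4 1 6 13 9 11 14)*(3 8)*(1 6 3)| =|(0 8 6 13 1 9 11 14)(2 15)(3 4)| =8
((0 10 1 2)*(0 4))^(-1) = (0 4 2 1 10) = [4, 10, 1, 3, 2, 5, 6, 7, 8, 9, 0]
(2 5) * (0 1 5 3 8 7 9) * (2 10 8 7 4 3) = [1, 5, 2, 7, 3, 10, 6, 9, 4, 0, 8] = (0 1 5 10 8 4 3 7 9)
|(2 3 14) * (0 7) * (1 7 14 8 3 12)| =6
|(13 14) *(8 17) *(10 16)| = |(8 17)(10 16)(13 14)| = 2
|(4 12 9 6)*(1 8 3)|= 12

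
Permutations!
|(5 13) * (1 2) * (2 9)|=6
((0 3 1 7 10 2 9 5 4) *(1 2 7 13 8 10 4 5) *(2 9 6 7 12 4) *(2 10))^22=(0 12 7 2 13 9)(1 3 4 10 6 8)=[12, 3, 13, 4, 10, 5, 8, 2, 1, 0, 6, 11, 7, 9]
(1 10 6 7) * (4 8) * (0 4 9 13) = (0 4 8 9 13)(1 10 6 7) = [4, 10, 2, 3, 8, 5, 7, 1, 9, 13, 6, 11, 12, 0]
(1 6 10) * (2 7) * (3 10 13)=(1 6 13 3 10)(2 7)=[0, 6, 7, 10, 4, 5, 13, 2, 8, 9, 1, 11, 12, 3]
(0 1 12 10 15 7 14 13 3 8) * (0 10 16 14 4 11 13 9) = [1, 12, 2, 8, 11, 5, 6, 4, 10, 0, 15, 13, 16, 3, 9, 7, 14] = (0 1 12 16 14 9)(3 8 10 15 7 4 11 13)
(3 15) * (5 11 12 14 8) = (3 15)(5 11 12 14 8) = [0, 1, 2, 15, 4, 11, 6, 7, 5, 9, 10, 12, 14, 13, 8, 3]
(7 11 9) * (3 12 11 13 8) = (3 12 11 9 7 13 8) = [0, 1, 2, 12, 4, 5, 6, 13, 3, 7, 10, 9, 11, 8]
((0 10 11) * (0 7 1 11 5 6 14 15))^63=(0 6)(5 15)(10 14)=[6, 1, 2, 3, 4, 15, 0, 7, 8, 9, 14, 11, 12, 13, 10, 5]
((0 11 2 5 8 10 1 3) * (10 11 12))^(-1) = (0 3 1 10 12)(2 11 8 5) = [3, 10, 11, 1, 4, 2, 6, 7, 5, 9, 12, 8, 0]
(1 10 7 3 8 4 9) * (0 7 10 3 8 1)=(10)(0 7 8 4 9)(1 3)=[7, 3, 2, 1, 9, 5, 6, 8, 4, 0, 10]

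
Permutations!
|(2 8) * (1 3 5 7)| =|(1 3 5 7)(2 8)| =4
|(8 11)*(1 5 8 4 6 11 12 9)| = |(1 5 8 12 9)(4 6 11)| = 15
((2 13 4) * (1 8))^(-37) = [0, 8, 4, 3, 13, 5, 6, 7, 1, 9, 10, 11, 12, 2] = (1 8)(2 4 13)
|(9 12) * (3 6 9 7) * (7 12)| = 4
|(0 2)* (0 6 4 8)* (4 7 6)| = 4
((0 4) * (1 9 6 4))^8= (0 6 1 4 9)= [6, 4, 2, 3, 9, 5, 1, 7, 8, 0]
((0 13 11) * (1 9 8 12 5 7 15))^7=[13, 1, 2, 3, 4, 5, 6, 7, 8, 9, 10, 0, 12, 11, 14, 15]=(15)(0 13 11)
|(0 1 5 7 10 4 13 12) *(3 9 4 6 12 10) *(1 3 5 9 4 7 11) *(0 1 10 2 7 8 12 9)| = |(0 3 4 13 2 7 5 11 10 6 9 8 12 1)| = 14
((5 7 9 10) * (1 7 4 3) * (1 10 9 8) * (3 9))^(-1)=[0, 8, 2, 9, 5, 10, 6, 1, 7, 4, 3]=(1 8 7)(3 9 4 5 10)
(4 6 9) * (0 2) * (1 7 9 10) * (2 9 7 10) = (0 9 4 6 2)(1 10) = [9, 10, 0, 3, 6, 5, 2, 7, 8, 4, 1]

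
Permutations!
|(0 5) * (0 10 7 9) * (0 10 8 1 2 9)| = 8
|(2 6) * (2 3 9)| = |(2 6 3 9)| = 4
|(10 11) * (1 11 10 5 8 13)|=|(1 11 5 8 13)|=5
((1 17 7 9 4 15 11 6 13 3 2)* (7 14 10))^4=(1 7 11 2 10 15 3 14 4 13 17 9 6)=[0, 7, 10, 14, 13, 5, 1, 11, 8, 6, 15, 2, 12, 17, 4, 3, 16, 9]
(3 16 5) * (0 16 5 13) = [16, 1, 2, 5, 4, 3, 6, 7, 8, 9, 10, 11, 12, 0, 14, 15, 13] = (0 16 13)(3 5)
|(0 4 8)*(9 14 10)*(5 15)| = |(0 4 8)(5 15)(9 14 10)| = 6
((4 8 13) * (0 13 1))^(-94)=(0 13 4 8 1)=[13, 0, 2, 3, 8, 5, 6, 7, 1, 9, 10, 11, 12, 4]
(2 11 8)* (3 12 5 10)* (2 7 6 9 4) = (2 11 8 7 6 9 4)(3 12 5 10) = [0, 1, 11, 12, 2, 10, 9, 6, 7, 4, 3, 8, 5]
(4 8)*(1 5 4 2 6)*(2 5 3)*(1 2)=(1 3)(2 6)(4 8 5)=[0, 3, 6, 1, 8, 4, 2, 7, 5]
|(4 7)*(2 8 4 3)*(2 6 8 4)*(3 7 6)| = |(2 4 6 8)| = 4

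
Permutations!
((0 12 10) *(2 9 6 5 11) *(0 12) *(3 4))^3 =(2 5 9 11 6)(3 4)(10 12) =[0, 1, 5, 4, 3, 9, 2, 7, 8, 11, 12, 6, 10]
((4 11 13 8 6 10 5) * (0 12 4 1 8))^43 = (0 11 12 13 4)(1 10 8 5 6) = [11, 10, 2, 3, 0, 6, 1, 7, 5, 9, 8, 12, 13, 4]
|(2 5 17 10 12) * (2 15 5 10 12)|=|(2 10)(5 17 12 15)|=4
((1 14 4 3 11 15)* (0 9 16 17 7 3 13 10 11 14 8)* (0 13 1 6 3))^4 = (0 7 17 16 9)(1 11 14 13 6)(3 8 15 4 10) = [7, 11, 2, 8, 10, 5, 1, 17, 15, 0, 3, 14, 12, 6, 13, 4, 9, 16]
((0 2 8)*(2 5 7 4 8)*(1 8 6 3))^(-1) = [8, 3, 2, 6, 7, 0, 4, 5, 1] = (0 8 1 3 6 4 7 5)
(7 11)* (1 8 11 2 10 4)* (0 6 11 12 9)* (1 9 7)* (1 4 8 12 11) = (0 6 1 12 7 2 10 8 11 4 9) = [6, 12, 10, 3, 9, 5, 1, 2, 11, 0, 8, 4, 7]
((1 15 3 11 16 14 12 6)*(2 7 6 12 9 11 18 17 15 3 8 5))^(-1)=[0, 6, 5, 1, 4, 8, 7, 2, 15, 14, 10, 9, 12, 13, 16, 17, 11, 18, 3]=(1 6 7 2 5 8 15 17 18 3)(9 14 16 11)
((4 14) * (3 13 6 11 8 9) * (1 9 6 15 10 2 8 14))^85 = (1 9 3 13 15 10 2 8 6 11 14 4) = [0, 9, 8, 13, 1, 5, 11, 7, 6, 3, 2, 14, 12, 15, 4, 10]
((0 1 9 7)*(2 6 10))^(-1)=(0 7 9 1)(2 10 6)=[7, 0, 10, 3, 4, 5, 2, 9, 8, 1, 6]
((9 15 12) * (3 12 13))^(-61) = (3 13 15 9 12) = [0, 1, 2, 13, 4, 5, 6, 7, 8, 12, 10, 11, 3, 15, 14, 9]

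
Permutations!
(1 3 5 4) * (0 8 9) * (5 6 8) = (0 5 4 1 3 6 8 9) = [5, 3, 2, 6, 1, 4, 8, 7, 9, 0]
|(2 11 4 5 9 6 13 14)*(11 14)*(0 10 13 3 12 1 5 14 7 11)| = |(0 10 13)(1 5 9 6 3 12)(2 7 11 4 14)| = 30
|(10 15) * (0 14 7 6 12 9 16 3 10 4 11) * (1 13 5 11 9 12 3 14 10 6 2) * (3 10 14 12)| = |(0 14 7 2 1 13 5 11)(3 6 10 15 4 9 16 12)| = 8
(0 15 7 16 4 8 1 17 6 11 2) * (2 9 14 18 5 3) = (0 15 7 16 4 8 1 17 6 11 9 14 18 5 3 2) = [15, 17, 0, 2, 8, 3, 11, 16, 1, 14, 10, 9, 12, 13, 18, 7, 4, 6, 5]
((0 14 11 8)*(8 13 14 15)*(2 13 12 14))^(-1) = [8, 1, 13, 3, 4, 5, 6, 7, 15, 9, 10, 14, 11, 2, 12, 0] = (0 8 15)(2 13)(11 14 12)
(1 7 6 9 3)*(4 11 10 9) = (1 7 6 4 11 10 9 3) = [0, 7, 2, 1, 11, 5, 4, 6, 8, 3, 9, 10]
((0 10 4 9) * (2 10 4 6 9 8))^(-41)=[4, 1, 10, 3, 8, 5, 9, 7, 2, 0, 6]=(0 4 8 2 10 6 9)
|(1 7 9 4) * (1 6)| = |(1 7 9 4 6)| = 5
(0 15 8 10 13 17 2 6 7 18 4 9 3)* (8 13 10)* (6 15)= (0 6 7 18 4 9 3)(2 15 13 17)= [6, 1, 15, 0, 9, 5, 7, 18, 8, 3, 10, 11, 12, 17, 14, 13, 16, 2, 4]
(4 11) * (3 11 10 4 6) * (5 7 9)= [0, 1, 2, 11, 10, 7, 3, 9, 8, 5, 4, 6]= (3 11 6)(4 10)(5 7 9)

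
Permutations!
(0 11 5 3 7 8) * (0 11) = (3 7 8 11 5) = [0, 1, 2, 7, 4, 3, 6, 8, 11, 9, 10, 5]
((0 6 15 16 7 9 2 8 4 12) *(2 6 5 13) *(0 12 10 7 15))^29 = (0 6 9 7 10 4 8 2 13 5)(15 16) = [6, 1, 13, 3, 8, 0, 9, 10, 2, 7, 4, 11, 12, 5, 14, 16, 15]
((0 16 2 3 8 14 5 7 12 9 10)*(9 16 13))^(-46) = [9, 1, 8, 14, 4, 12, 6, 16, 5, 0, 13, 11, 2, 10, 7, 15, 3] = (0 9)(2 8 5 12)(3 14 7 16)(10 13)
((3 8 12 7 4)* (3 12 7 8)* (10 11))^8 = (12) = [0, 1, 2, 3, 4, 5, 6, 7, 8, 9, 10, 11, 12]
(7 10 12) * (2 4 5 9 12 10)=(2 4 5 9 12 7)=[0, 1, 4, 3, 5, 9, 6, 2, 8, 12, 10, 11, 7]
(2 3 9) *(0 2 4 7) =(0 2 3 9 4 7) =[2, 1, 3, 9, 7, 5, 6, 0, 8, 4]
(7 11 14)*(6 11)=(6 11 14 7)=[0, 1, 2, 3, 4, 5, 11, 6, 8, 9, 10, 14, 12, 13, 7]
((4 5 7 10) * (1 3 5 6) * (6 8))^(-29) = (1 7 8 3 10 6 5 4) = [0, 7, 2, 10, 1, 4, 5, 8, 3, 9, 6]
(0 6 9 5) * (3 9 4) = [6, 1, 2, 9, 3, 0, 4, 7, 8, 5] = (0 6 4 3 9 5)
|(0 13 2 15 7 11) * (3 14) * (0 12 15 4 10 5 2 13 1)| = 4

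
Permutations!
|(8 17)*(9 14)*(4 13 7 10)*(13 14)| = 6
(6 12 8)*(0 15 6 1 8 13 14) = (0 15 6 12 13 14)(1 8) = [15, 8, 2, 3, 4, 5, 12, 7, 1, 9, 10, 11, 13, 14, 0, 6]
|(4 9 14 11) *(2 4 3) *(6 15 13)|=|(2 4 9 14 11 3)(6 15 13)|=6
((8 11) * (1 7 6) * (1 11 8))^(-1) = [0, 11, 2, 3, 4, 5, 7, 1, 8, 9, 10, 6] = (1 11 6 7)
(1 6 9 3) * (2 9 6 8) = [0, 8, 9, 1, 4, 5, 6, 7, 2, 3] = (1 8 2 9 3)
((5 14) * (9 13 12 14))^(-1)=(5 14 12 13 9)=[0, 1, 2, 3, 4, 14, 6, 7, 8, 5, 10, 11, 13, 9, 12]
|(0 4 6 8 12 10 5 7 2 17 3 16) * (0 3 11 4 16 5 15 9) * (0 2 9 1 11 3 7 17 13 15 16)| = |(1 11 4 6 8 12 10 16 7 9 2 13 15)(3 5 17)| = 39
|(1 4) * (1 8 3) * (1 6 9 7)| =|(1 4 8 3 6 9 7)| =7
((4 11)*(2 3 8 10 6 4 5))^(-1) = [0, 1, 5, 2, 6, 11, 10, 7, 3, 9, 8, 4] = (2 5 11 4 6 10 8 3)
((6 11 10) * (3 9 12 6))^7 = (3 9 12 6 11 10) = [0, 1, 2, 9, 4, 5, 11, 7, 8, 12, 3, 10, 6]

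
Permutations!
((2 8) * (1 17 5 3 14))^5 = (17)(2 8) = [0, 1, 8, 3, 4, 5, 6, 7, 2, 9, 10, 11, 12, 13, 14, 15, 16, 17]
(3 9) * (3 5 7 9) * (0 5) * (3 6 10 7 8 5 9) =(0 9)(3 6 10 7)(5 8) =[9, 1, 2, 6, 4, 8, 10, 3, 5, 0, 7]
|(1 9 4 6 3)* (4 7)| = |(1 9 7 4 6 3)| = 6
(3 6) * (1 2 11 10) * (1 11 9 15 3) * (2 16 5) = (1 16 5 2 9 15 3 6)(10 11) = [0, 16, 9, 6, 4, 2, 1, 7, 8, 15, 11, 10, 12, 13, 14, 3, 5]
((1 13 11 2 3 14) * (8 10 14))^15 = [0, 14, 11, 2, 4, 5, 6, 7, 3, 9, 8, 13, 12, 1, 10] = (1 14 10 8 3 2 11 13)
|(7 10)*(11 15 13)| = |(7 10)(11 15 13)| = 6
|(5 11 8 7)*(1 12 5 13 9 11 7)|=8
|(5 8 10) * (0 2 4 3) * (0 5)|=7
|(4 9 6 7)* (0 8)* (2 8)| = |(0 2 8)(4 9 6 7)| = 12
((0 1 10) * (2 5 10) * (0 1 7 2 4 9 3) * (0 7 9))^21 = (0 7 10)(1 9 2)(3 5 4) = [7, 9, 1, 5, 3, 4, 6, 10, 8, 2, 0]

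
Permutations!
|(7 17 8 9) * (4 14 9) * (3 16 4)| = 8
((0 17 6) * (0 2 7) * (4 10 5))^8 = (0 2 17 7 6)(4 5 10) = [2, 1, 17, 3, 5, 10, 0, 6, 8, 9, 4, 11, 12, 13, 14, 15, 16, 7]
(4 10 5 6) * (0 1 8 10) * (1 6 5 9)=(0 6 4)(1 8 10 9)=[6, 8, 2, 3, 0, 5, 4, 7, 10, 1, 9]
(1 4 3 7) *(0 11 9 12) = (0 11 9 12)(1 4 3 7) = [11, 4, 2, 7, 3, 5, 6, 1, 8, 12, 10, 9, 0]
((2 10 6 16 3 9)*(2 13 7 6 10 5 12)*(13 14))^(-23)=(2 5 12)(3 6 13 9 16 7 14)=[0, 1, 5, 6, 4, 12, 13, 14, 8, 16, 10, 11, 2, 9, 3, 15, 7]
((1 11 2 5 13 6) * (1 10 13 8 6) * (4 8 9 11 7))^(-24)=(1 6 7 10 4 13 8)=[0, 6, 2, 3, 13, 5, 7, 10, 1, 9, 4, 11, 12, 8]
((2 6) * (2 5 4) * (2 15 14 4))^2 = (2 5 6)(4 14 15) = [0, 1, 5, 3, 14, 6, 2, 7, 8, 9, 10, 11, 12, 13, 15, 4]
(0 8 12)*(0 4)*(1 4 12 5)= (12)(0 8 5 1 4)= [8, 4, 2, 3, 0, 1, 6, 7, 5, 9, 10, 11, 12]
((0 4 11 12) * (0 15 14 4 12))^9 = (0 14)(4 12)(11 15) = [14, 1, 2, 3, 12, 5, 6, 7, 8, 9, 10, 15, 4, 13, 0, 11]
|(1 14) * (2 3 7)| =6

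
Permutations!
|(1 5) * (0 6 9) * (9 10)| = |(0 6 10 9)(1 5)| = 4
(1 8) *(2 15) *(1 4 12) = [0, 8, 15, 3, 12, 5, 6, 7, 4, 9, 10, 11, 1, 13, 14, 2] = (1 8 4 12)(2 15)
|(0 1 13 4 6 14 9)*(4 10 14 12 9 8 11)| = 11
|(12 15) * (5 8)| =|(5 8)(12 15)| =2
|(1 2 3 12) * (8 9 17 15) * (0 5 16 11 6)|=20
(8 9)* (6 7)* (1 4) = (1 4)(6 7)(8 9) = [0, 4, 2, 3, 1, 5, 7, 6, 9, 8]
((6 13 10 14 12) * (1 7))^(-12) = (6 14 13 12 10) = [0, 1, 2, 3, 4, 5, 14, 7, 8, 9, 6, 11, 10, 12, 13]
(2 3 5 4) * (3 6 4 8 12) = (2 6 4)(3 5 8 12) = [0, 1, 6, 5, 2, 8, 4, 7, 12, 9, 10, 11, 3]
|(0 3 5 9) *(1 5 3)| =|(0 1 5 9)| =4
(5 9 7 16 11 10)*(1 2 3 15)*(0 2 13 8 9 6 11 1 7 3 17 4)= (0 2 17 4)(1 13 8 9 3 15 7 16)(5 6 11 10)= [2, 13, 17, 15, 0, 6, 11, 16, 9, 3, 5, 10, 12, 8, 14, 7, 1, 4]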